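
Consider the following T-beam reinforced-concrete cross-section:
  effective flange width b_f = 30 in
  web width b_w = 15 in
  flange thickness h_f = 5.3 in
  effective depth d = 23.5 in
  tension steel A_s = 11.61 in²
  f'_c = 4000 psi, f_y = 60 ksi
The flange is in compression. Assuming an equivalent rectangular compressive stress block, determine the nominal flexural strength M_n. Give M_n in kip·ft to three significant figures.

M_n ≈ 1160 kip·ft

Tension: T = A_s f_y = 11.61 × 60 = 696.6 kips.
Try a within the flange: a = T/(0.85 f'_c b_f) = 696.6/(0.85 × 4 × 30) = 6.829 in.
a = 6.829 > h_f = 5.3 in: the block extends into the web. Split into flange-overhang and web parts.
C_f = 0.85 f'_c (b_f − b_w) h_f = 0.85 × 4 × (30 − 15) × 5.3 = 270.3 kips.
Remaining web compression depth: a_w = (T − C_f)/(0.85 f'_c b_w) = (696.6 − 270.3)/(0.85 × 4 × 15) = 8.359 in.
M_n = C_f(d − h_f/2) + (T − C_f)(d − a_w/2) = 270.3 × (23.5 − 2.65) + 426.3 × (23.5 − 4.1795) = 5635.8 + 8236.3 = 13872.1 kip·in.
M_n = 13872.1/12 = 1156.01 kip·ft.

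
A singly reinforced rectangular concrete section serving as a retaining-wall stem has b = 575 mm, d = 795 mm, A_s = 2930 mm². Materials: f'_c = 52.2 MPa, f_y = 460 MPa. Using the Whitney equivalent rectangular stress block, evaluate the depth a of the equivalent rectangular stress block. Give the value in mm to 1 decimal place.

a ≈ 52.8 mm

T = A_s f_y = 2930 × 460 = 1347800 N = 1347.8 kN.
Setting C = 0.85 f'_c a b equal to T: a = 1347800/(0.85 × 52.2 × 575) = 52.8 mm.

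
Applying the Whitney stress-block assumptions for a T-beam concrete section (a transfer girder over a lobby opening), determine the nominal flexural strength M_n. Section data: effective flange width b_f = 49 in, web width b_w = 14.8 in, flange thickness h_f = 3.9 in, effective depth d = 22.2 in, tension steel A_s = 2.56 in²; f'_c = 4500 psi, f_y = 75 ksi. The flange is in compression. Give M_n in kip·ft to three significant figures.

Tension: T = A_s f_y = 2.56 × 75 = 192 kips.
Try a within the flange: a = T/(0.85 f'_c b_f) = 192/(0.85 × 4.5 × 49) = 1.024 in.
Since a = 1.024 ≤ h_f = 3.9 in, the stress block lies entirely in the flange; analyse as a rectangular beam of width b_f.
M_n = T(d − a/2) = 192 × (22.2 − 0.512) = 4164.1 kip·in.
M_n = 4164.1/12 = 347.01 kip·ft.

M_n ≈ 347 kip·ft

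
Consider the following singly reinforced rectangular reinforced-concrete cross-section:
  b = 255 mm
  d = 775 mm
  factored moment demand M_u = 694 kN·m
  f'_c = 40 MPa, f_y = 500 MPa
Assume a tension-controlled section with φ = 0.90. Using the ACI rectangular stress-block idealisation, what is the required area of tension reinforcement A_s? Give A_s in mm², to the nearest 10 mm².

A_s ≈ 2160 mm²

M_n = M_u/φ = 694/0.90 = 771.111 kN·m.
With M_n = 0.85 f'_c a b (d − a/2), solve the quadratic for a:
a = d − √(d² − 2M_n/(0.85 f'_c b)) = 775 − √(775² − 2 × 771.111×10⁶/(0.85 × 40 × 255)) = 124.81 mm.
A_s = 0.85 f'_c a b / f_y = 0.85 × 40 × 124.81 × 255 / 500 = 2164.2 mm².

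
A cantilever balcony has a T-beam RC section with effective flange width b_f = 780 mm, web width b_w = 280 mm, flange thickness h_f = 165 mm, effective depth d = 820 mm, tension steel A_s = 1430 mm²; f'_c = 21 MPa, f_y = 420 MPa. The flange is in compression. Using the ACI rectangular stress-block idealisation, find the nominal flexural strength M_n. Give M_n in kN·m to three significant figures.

M_n ≈ 480 kN·m

Tension: T = A_s f_y = 1430 × 420 = 600600 N.
Try a within the flange: a = T/(0.85 f'_c b_f) = 600600/(0.85 × 21 × 780) = 43.14 mm.
Since a = 43.14 ≤ h_f = 165 mm, the stress block lies entirely in the flange; analyse as a rectangular beam of width b_f.
M_n = T(d − a/2) = 600600 × (820 − 21.57) = 479.54 × 10⁶ N·mm.
M_n = 479.54 kN·m.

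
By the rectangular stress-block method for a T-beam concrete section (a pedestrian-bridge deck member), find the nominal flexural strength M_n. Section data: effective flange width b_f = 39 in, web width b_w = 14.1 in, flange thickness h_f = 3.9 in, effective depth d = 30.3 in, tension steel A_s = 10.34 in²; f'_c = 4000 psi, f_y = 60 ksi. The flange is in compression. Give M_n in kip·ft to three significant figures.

M_n ≈ 1440 kip·ft

Tension: T = A_s f_y = 10.34 × 60 = 620.4 kips.
Try a within the flange: a = T/(0.85 f'_c b_f) = 620.4/(0.85 × 4 × 39) = 4.679 in.
a = 4.679 > h_f = 3.9 in: the block extends into the web. Split into flange-overhang and web parts.
C_f = 0.85 f'_c (b_f − b_w) h_f = 0.85 × 4 × (39 − 14.1) × 3.9 = 330.2 kips.
Remaining web compression depth: a_w = (T − C_f)/(0.85 f'_c b_w) = (620.4 − 330.2)/(0.85 × 4 × 14.1) = 6.053 in.
M_n = C_f(d − h_f/2) + (T − C_f)(d − a_w/2) = 330.2 × (30.3 − 1.95) + 290.2 × (30.3 − 3.0265) = 9361.2 + 7914.8 = 17276.0 kip·in.
M_n = 17276.0/12 = 1439.67 kip·ft.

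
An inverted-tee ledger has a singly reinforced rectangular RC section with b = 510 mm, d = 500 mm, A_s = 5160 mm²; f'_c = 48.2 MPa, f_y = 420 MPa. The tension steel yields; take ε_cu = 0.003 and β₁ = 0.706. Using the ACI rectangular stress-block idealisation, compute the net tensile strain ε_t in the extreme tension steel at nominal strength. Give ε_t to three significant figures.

a = A_s f_y/(0.85 f'_c b) = 103.72 mm.
β₁ = 0.706, so c = a/β₁ = 103.72/0.706 = 146.91 mm.
From the linear strain diagram with ε_cu = 0.003: ε_t = 0.003 (d − c)/c = 0.003 × (500 − 146.91)/146.91 = 0.00721.
Since ε_t ≥ 0.005, the section is tension-controlled.

ε_t ≈ 0.00721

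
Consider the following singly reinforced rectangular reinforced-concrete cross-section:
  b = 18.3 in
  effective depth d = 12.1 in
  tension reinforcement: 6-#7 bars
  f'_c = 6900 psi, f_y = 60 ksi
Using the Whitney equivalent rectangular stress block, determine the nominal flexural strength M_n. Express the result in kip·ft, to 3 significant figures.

A_s = 6 × 0.6 = 3.6 in².
T = A_s f_y = 3.6 × 60 = 216 kips.
a = T/(0.85 f'_c b) = 216/(0.85 × 6.9 × 18.3) = 2.012 in.
M_n = T(d − a/2) = 216 × (12.1 − 1.006) = 2396.3 kip·in = 2396.3/12 = 199.69 kip·ft.

M_n ≈ 200 kip·ft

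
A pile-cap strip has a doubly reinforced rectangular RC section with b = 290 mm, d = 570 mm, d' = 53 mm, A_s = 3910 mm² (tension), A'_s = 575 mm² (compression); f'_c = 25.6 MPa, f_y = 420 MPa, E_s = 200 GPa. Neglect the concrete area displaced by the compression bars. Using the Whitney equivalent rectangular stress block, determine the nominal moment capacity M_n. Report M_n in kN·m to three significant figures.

Assume both tension and compression steel yield.
Net tension couple steel: A_s − A'_s = 3335 mm².
a = (A_s − A'_s) f_y / (0.85 f'_c b) = 1400700/(0.85 × 25.6 × 290) = 221.97 mm.
c = a/β₁ = 221.97/0.85 = 261.14 mm; ε'_s = 0.003(c − d')/c = 0.0024 ≥ f_y/E_s = 0.0021, so compression steel does yield.
M_n = (A_s − A'_s) f_y (d − a/2) + A'_s f_y (d − d') = [1400700 × (570 − 110.985) + 241500 × (570 − 53)] × 10⁻⁶ = 642.94 + 124.86 = 767.80 kN·m.

M_n ≈ 768 kN·m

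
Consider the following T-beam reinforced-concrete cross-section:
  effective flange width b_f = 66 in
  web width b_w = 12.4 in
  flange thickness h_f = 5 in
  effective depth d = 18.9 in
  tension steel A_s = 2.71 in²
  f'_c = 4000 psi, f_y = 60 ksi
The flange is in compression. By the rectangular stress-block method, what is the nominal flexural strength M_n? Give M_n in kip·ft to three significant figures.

Tension: T = A_s f_y = 2.71 × 60 = 162.6 kips.
Try a within the flange: a = T/(0.85 f'_c b_f) = 162.6/(0.85 × 4 × 66) = 0.725 in.
Since a = 0.725 ≤ h_f = 5 in, the stress block lies entirely in the flange; analyse as a rectangular beam of width b_f.
M_n = T(d − a/2) = 162.6 × (18.9 − 0.3625) = 3014.2 kip·in.
M_n = 3014.2/12 = 251.18 kip·ft.

M_n ≈ 251 kip·ft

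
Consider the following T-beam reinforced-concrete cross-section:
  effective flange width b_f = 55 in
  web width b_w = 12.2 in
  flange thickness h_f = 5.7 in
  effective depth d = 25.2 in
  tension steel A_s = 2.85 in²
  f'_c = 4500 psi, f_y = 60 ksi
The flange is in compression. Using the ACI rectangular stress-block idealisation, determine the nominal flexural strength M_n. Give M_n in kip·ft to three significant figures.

Tension: T = A_s f_y = 2.85 × 60 = 171 kips.
Try a within the flange: a = T/(0.85 f'_c b_f) = 171/(0.85 × 4.5 × 55) = 0.813 in.
Since a = 0.813 ≤ h_f = 5.7 in, the stress block lies entirely in the flange; analyse as a rectangular beam of width b_f.
M_n = T(d − a/2) = 171 × (25.2 − 0.4065) = 4239.7 kip·in.
M_n = 4239.7/12 = 353.31 kip·ft.

M_n ≈ 353 kip·ft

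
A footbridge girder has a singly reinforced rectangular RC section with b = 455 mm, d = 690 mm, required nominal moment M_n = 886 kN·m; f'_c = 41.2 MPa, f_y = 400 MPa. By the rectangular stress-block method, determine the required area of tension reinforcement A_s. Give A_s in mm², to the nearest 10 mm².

A_s ≈ 3420 mm²

With M_n = 0.85 f'_c a b (d − a/2), solve the quadratic for a:
a = d − √(d² − 2M_n/(0.85 f'_c b)) = 690 − √(690² − 2 × 886×10⁶/(0.85 × 41.2 × 455)) = 85.94 mm.
A_s = 0.85 f'_c a b / f_y = 0.85 × 41.2 × 85.94 × 455 / 400 = 3423.4 mm².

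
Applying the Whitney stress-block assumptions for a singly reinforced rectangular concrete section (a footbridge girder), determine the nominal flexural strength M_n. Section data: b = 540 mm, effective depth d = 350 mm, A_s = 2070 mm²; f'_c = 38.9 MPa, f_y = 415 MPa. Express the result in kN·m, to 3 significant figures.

M_n ≈ 280 kN·m

T = A_s f_y = 2070 × 415 = 859050 N = 859.05 kN.
From C = T: a = T/(0.85 f'_c b) = 859050/(0.85 × 38.9 × 540) = 48.11 mm.
M_n = T(d − a/2) = 859.05 kN × (350 − 24.055) mm = 280.00 kN·m.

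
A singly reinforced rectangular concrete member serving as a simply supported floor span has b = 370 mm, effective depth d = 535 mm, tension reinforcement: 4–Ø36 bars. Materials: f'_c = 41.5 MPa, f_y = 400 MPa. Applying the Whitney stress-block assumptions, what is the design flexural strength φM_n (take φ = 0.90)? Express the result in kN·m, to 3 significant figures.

φM_n ≈ 693 kN·m

A_s = 4 × 1018 = 4072 mm².
T = A_s f_y = 4072 × 400 = 1628800 N = 1628.8 kN.
From C = T: a = T/(0.85 f'_c b) = 1628800/(0.85 × 41.5 × 370) = 124.80 mm.
M_n = T(d − a/2) = 1628.8 kN × (535 − 62.4) mm = 769.77 kN·m.
φM_n = 0.90 × 769.77 = 692.79 kN·m.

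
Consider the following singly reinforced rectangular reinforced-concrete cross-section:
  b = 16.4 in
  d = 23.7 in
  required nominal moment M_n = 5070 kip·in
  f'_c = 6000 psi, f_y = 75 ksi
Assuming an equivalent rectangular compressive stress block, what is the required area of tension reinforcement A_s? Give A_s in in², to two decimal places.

From M_n = 0.85 f'_c a b (d − a/2):
a = d − √(d² − 2M_n/(0.85 f'_c b)) = 23.7 − √(23.7² − 2 × 5070/(0.85 × 6 × 16.4)) = 2.713 in.
A_s = 0.85 f'_c a b / f_y = 0.85 × 6 × 2.713 × 16.4 / 75 = 3.026 in².

A_s ≈ 3.03 in²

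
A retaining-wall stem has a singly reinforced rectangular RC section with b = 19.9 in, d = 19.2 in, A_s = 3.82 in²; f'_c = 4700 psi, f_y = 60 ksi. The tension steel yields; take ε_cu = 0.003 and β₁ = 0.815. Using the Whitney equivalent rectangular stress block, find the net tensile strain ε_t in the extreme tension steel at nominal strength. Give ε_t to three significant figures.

a = A_s f_y/(0.85 f'_c b) = 2.883 in.
β₁ = 0.815, so c = a/β₁ = 2.883/0.815 = 3.537 in.
From the linear strain diagram with ε_cu = 0.003: ε_t = 0.003 (d − c)/c = 0.003 × (19.2 − 3.537)/3.537 = 0.0133.
Since ε_t ≥ 0.005, the section is tension-controlled.

ε_t ≈ 0.0133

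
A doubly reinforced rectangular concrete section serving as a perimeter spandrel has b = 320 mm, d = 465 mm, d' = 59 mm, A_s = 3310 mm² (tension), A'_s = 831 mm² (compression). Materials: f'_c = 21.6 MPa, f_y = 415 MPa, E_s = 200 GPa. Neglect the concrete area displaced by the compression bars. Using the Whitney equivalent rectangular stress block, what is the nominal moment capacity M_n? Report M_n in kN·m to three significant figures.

M_n ≈ 528 kN·m

Assume both tension and compression steel yield.
Net tension couple steel: A_s − A'_s = 2479 mm².
a = (A_s − A'_s) f_y / (0.85 f'_c b) = 1028785/(0.85 × 21.6 × 320) = 175.11 mm.
c = a/β₁ = 175.11/0.85 = 206.01 mm; ε'_s = 0.003(c − d')/c = 0.0021 ≥ f_y/E_s = 0.0021, so compression steel does yield.
M_n = (A_s − A'_s) f_y (d − a/2) + A'_s f_y (d − d') = [1028785 × (465 − 87.555) + 344865 × (465 − 59)] × 10⁻⁶ = 388.31 + 140.02 = 528.33 kN·m.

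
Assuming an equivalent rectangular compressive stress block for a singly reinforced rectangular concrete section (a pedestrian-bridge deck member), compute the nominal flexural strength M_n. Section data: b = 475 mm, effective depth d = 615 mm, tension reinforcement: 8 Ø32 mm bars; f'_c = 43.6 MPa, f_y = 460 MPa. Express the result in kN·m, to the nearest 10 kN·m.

M_n ≈ 1570 kN·m

A_s = 8 × 804 = 6432 mm².
T = A_s f_y = 6432 × 460 = 2958720 N = 2958.72 kN.
From C = T: a = T/(0.85 f'_c b) = 2958720/(0.85 × 43.6 × 475) = 168.08 mm.
M_n = T(d − a/2) = 2958.72 kN × (615 − 84.04) mm = 1570.96 kN·m.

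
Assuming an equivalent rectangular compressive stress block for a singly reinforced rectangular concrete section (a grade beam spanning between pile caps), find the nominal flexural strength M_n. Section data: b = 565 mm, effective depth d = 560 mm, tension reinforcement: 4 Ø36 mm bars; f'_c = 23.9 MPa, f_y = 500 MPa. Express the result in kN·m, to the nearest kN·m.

M_n ≈ 960 kN·m

A_s = 4 × 1018 = 4072 mm².
T = A_s f_y = 4072 × 500 = 2036000 N = 2036 kN.
From C = T: a = T/(0.85 f'_c b) = 2036000/(0.85 × 23.9 × 565) = 177.38 mm.
M_n = T(d − a/2) = 2036 kN × (560 − 88.69) mm = 959.59 kN·m.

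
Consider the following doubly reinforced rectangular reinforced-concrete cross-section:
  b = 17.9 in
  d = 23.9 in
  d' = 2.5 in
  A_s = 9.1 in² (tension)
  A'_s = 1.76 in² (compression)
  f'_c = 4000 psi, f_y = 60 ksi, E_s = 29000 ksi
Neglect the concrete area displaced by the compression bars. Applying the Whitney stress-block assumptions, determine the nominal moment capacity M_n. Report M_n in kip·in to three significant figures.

Assume both steels yield.
a = (A_s − A'_s) f_y/(0.85 f'_c b) = (9.1 − 1.76) × 60/(0.85 × 4 × 17.9) = 7.236 in.
c = a/β₁ = 7.236/0.85 = 8.513 in; ε'_s = 0.003(c − d')/c = 0.0021 ≥ ε_y = 0.0021, so the compression steel yields.
M_n = (A_s − A'_s) f_y (d − a/2) + A'_s f_y (d − d') = 440.4 × (23.9 − 3.618) + 105.6 × (23.9 − 2.5) = 8932.2 + 2259.8 = 11192.0 kip·in.

M_n ≈ 11200 kip·in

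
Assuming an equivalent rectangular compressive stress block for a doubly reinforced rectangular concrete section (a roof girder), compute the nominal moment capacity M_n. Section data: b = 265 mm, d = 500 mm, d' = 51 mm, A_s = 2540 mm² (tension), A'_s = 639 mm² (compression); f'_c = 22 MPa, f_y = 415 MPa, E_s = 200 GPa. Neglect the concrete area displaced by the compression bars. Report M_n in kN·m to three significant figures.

M_n ≈ 451 kN·m

Assume both tension and compression steel yield.
Net tension couple steel: A_s − A'_s = 1901 mm².
a = (A_s − A'_s) f_y / (0.85 f'_c b) = 788915/(0.85 × 22 × 265) = 159.20 mm.
c = a/β₁ = 159.20/0.85 = 187.29 mm; ε'_s = 0.003(c − d')/c = 0.0022 ≥ f_y/E_s = 0.0021, so compression steel does yield.
M_n = (A_s − A'_s) f_y (d − a/2) + A'_s f_y (d − d') = [788915 × (500 − 79.6) + 265185 × (500 − 51)] × 10⁻⁶ = 331.66 + 119.07 = 450.73 kN·m.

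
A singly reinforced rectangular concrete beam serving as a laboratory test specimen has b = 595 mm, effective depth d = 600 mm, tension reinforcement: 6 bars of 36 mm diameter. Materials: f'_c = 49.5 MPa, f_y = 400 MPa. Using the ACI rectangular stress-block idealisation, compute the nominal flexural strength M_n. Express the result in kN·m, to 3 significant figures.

M_n ≈ 1350 kN·m

A_s = 6 × 1018 = 6108 mm².
T = A_s f_y = 6108 × 400 = 2443200 N = 2443.2 kN.
From C = T: a = T/(0.85 f'_c b) = 2443200/(0.85 × 49.5 × 595) = 97.59 mm.
M_n = T(d − a/2) = 2443.2 kN × (600 − 48.795) mm = 1346.70 kN·m.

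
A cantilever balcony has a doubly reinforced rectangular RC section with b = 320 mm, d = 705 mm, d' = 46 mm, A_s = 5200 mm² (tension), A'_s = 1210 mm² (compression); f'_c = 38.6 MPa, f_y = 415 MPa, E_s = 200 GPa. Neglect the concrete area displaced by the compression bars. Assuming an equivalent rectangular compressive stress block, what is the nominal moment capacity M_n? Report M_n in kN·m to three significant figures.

M_n ≈ 1370 kN·m

Assume both tension and compression steel yield.
Net tension couple steel: A_s − A'_s = 3990 mm².
a = (A_s − A'_s) f_y / (0.85 f'_c b) = 1655850/(0.85 × 38.6 × 320) = 157.71 mm.
c = a/β₁ = 157.71/0.774 = 203.76 mm; ε'_s = 0.003(c − d')/c = 0.0023 ≥ f_y/E_s = 0.0021, so compression steel does yield.
M_n = (A_s − A'_s) f_y (d − a/2) + A'_s f_y (d − d') = [1655850 × (705 − 78.855) + 502150 × (705 − 46)] × 10⁻⁶ = 1036.80 + 330.92 = 1367.72 kN·m.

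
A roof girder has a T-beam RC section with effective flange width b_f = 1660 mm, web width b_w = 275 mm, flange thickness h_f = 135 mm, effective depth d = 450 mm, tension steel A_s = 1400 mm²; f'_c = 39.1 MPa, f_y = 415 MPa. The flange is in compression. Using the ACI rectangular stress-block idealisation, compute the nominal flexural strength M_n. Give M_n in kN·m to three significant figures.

M_n ≈ 258 kN·m

Tension: T = A_s f_y = 1400 × 415 = 581000 N.
Try a within the flange: a = T/(0.85 f'_c b_f) = 581000/(0.85 × 39.1 × 1660) = 10.53 mm.
Since a = 10.53 ≤ h_f = 135 mm, the stress block lies entirely in the flange; analyse as a rectangular beam of width b_f.
M_n = T(d − a/2) = 581000 × (450 − 5.265) = 258.39 × 10⁶ N·mm.
M_n = 258.39 kN·m.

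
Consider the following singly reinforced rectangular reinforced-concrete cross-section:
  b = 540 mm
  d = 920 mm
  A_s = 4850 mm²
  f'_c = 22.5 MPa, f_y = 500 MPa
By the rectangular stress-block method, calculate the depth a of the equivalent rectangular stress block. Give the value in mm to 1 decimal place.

a ≈ 234.8 mm

T = A_s f_y = 4850 × 500 = 2425000 N = 2425 kN.
Setting C = 0.85 f'_c a b equal to T: a = 2425000/(0.85 × 22.5 × 540) = 234.8 mm.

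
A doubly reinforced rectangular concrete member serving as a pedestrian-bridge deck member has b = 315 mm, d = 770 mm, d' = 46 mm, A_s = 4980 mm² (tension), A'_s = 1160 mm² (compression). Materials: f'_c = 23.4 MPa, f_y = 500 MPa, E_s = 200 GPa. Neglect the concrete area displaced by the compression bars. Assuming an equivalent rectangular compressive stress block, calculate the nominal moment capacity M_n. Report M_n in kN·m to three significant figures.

M_n ≈ 1600 kN·m

Assume both tension and compression steel yield.
Net tension couple steel: A_s − A'_s = 3820 mm².
a = (A_s − A'_s) f_y / (0.85 f'_c b) = 1910000/(0.85 × 23.4 × 315) = 304.85 mm.
c = a/β₁ = 304.85/0.85 = 358.65 mm; ε'_s = 0.003(c − d')/c = 0.0026 ≥ f_y/E_s = 0.0025, so compression steel does yield.
M_n = (A_s − A'_s) f_y (d − a/2) + A'_s f_y (d − d') = [1910000 × (770 − 152.425) + 580000 × (770 − 46)] × 10⁻⁶ = 1179.57 + 419.92 = 1599.49 kN·m.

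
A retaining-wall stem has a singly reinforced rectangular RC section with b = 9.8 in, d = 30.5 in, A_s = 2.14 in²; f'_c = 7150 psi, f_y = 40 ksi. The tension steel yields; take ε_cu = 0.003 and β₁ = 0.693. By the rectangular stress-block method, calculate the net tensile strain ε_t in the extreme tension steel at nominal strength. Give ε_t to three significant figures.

a = A_s f_y/(0.85 f'_c b) = 1.437 in.
β₁ = 0.693, so c = a/β₁ = 1.437/0.693 = 2.074 in.
From the linear strain diagram with ε_cu = 0.003: ε_t = 0.003 (d − c)/c = 0.003 × (30.5 − 2.074)/2.074 = 0.0411.
Since ε_t ≥ 0.005, the section is tension-controlled.

ε_t ≈ 0.0411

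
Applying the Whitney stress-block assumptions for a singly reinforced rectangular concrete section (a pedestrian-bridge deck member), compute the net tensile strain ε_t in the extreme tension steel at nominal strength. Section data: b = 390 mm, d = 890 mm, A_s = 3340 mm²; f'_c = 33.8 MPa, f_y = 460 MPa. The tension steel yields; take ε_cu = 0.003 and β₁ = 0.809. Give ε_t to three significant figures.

ε_t ≈ 0.0128

a = A_s f_y/(0.85 f'_c b) = 137.12 mm.
β₁ = 0.809, so c = a/β₁ = 137.12/0.809 = 169.49 mm.
From the linear strain diagram with ε_cu = 0.003: ε_t = 0.003 (d − c)/c = 0.003 × (890 − 169.49)/169.49 = 0.0128.
Since ε_t ≥ 0.005, the section is tension-controlled.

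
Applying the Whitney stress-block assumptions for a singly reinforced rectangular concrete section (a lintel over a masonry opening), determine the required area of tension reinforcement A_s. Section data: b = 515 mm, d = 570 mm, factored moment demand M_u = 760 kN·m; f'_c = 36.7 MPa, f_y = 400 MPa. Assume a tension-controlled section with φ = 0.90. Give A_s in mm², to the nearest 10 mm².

A_s ≈ 4060 mm²

M_n = M_u/φ = 760/0.90 = 844.444 kN·m.
With M_n = 0.85 f'_c a b (d − a/2), solve the quadratic for a:
a = d − √(d² − 2M_n/(0.85 f'_c b)) = 570 − √(570² − 2 × 844.444×10⁶/(0.85 × 36.7 × 515)) = 101.20 mm.
A_s = 0.85 f'_c a b / f_y = 0.85 × 36.7 × 101.20 × 515 / 400 = 4064.6 mm².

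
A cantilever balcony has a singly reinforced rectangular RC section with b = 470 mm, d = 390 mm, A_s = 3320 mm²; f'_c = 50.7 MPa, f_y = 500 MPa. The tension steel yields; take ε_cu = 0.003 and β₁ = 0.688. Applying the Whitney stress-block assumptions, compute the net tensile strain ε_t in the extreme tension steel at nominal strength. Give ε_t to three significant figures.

ε_t ≈ 0.00682

a = A_s f_y/(0.85 f'_c b) = 81.96 mm.
β₁ = 0.688, so c = a/β₁ = 81.96/0.688 = 119.13 mm.
From the linear strain diagram with ε_cu = 0.003: ε_t = 0.003 (d − c)/c = 0.003 × (390 − 119.13)/119.13 = 0.00682.
Since ε_t ≥ 0.005, the section is tension-controlled.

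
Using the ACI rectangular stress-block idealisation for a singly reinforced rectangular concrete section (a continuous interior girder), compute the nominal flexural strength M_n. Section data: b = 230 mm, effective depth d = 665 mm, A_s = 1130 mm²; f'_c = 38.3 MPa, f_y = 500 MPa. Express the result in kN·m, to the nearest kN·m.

T = A_s f_y = 1130 × 500 = 565000 N = 565 kN.
From C = T: a = T/(0.85 f'_c b) = 565000/(0.85 × 38.3 × 230) = 75.46 mm.
M_n = T(d − a/2) = 565 kN × (665 − 37.73) mm = 354.41 kN·m.

M_n ≈ 354 kN·m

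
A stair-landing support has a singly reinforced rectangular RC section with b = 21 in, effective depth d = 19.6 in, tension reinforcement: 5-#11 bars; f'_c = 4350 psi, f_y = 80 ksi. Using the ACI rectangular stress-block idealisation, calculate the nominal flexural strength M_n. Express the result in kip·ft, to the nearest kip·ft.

M_n ≈ 810 kip·ft

A_s = 5 × 1.56 = 7.8 in².
T = A_s f_y = 7.8 × 80 = 624 kips.
a = T/(0.85 f'_c b) = 624/(0.85 × 4.35 × 21) = 8.036 in.
M_n = T(d − a/2) = 624 × (19.6 − 4.018) = 9723.2 kip·in = 9723.2/12 = 810.27 kip·ft.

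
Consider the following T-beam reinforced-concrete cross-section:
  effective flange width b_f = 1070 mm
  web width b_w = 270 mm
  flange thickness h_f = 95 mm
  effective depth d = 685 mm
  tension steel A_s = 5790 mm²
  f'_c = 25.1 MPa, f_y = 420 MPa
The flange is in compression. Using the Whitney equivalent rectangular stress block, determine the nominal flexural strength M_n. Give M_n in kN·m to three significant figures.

Tension: T = A_s f_y = 5790 × 420 = 2431800 N.
Try a within the flange: a = T/(0.85 f'_c b_f) = 2431800/(0.85 × 25.1 × 1070) = 106.52 mm.
a = 106.52 > h_f = 95 mm: the block extends into the web. Split into flange-overhang and web parts.
C_f = 0.85 f'_c (b_f − b_w) h_f = 0.85 × 25.1 × (1070 − 270) × 95 = 1621460 N.
Remaining web compression depth: a_w = (T − C_f)/(0.85 f'_c b_w) = (2431800 − 1621460)/(0.85 × 25.1 × 270) = 140.67 mm.
M_n = C_f(d − h_f/2) + (T − C_f)(d − a_w/2) = 1621460 × (685 − 47.5) + 810340 × (685 − 70.335) = 1033.68 + 498.09 = 1531.77 × 10⁶ N·mm.
M_n = 1531.77 kN·m.

M_n ≈ 1530 kN·m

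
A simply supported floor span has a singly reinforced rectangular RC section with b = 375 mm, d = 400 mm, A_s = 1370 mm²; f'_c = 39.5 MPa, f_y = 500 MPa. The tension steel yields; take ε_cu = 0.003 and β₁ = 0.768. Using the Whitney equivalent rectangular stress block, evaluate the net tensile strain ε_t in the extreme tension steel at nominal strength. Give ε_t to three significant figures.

a = A_s f_y/(0.85 f'_c b) = 54.41 mm.
β₁ = 0.768, so c = a/β₁ = 54.41/0.768 = 70.85 mm.
From the linear strain diagram with ε_cu = 0.003: ε_t = 0.003 (d − c)/c = 0.003 × (400 − 70.85)/70.85 = 0.0139.
Since ε_t ≥ 0.005, the section is tension-controlled.

ε_t ≈ 0.0139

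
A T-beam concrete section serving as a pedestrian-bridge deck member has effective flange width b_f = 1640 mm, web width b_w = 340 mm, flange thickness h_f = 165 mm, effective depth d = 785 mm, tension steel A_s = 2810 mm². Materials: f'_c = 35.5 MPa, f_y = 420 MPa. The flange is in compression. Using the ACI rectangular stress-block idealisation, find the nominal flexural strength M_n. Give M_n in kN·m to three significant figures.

Tension: T = A_s f_y = 2810 × 420 = 1180200 N.
Try a within the flange: a = T/(0.85 f'_c b_f) = 1180200/(0.85 × 35.5 × 1640) = 23.85 mm.
Since a = 23.85 ≤ h_f = 165 mm, the stress block lies entirely in the flange; analyse as a rectangular beam of width b_f.
M_n = T(d − a/2) = 1180200 × (785 − 11.925) = 912.38 × 10⁶ N·mm.
M_n = 912.38 kN·m.

M_n ≈ 912 kN·m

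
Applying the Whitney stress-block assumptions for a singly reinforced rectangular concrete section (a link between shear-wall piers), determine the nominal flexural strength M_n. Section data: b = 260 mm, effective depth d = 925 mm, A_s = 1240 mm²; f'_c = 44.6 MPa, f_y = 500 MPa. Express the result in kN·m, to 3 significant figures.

M_n ≈ 554 kN·m

T = A_s f_y = 1240 × 500 = 620000 N = 620 kN.
From C = T: a = T/(0.85 f'_c b) = 620000/(0.85 × 44.6 × 260) = 62.90 mm.
M_n = T(d − a/2) = 620 kN × (925 − 31.45) mm = 554.00 kN·m.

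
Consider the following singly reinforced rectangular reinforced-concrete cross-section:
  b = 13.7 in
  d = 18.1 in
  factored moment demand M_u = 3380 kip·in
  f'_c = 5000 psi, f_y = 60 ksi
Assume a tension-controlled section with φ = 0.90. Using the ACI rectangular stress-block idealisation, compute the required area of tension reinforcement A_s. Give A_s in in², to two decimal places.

M_n = M_u/φ = 3380/0.90 = 3755.56 kip·in.
From M_n = 0.85 f'_c a b (d − a/2):
a = d − √(d² − 2M_n/(0.85 f'_c b)) = 18.1 − √(18.1² − 2 × 3755.56/(0.85 × 5 × 13.7)) = 4.007 in.
A_s = 0.85 f'_c a b / f_y = 0.85 × 5 × 4.007 × 13.7 / 60 = 3.888 in².

A_s ≈ 3.89 in²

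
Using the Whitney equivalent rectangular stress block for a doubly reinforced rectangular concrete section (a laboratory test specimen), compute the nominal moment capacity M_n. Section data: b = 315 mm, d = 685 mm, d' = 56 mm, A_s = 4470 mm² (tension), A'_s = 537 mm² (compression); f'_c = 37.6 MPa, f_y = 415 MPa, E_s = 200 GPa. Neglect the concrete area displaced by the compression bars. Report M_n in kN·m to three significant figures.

M_n ≈ 1130 kN·m

Assume both tension and compression steel yield.
Net tension couple steel: A_s − A'_s = 3933 mm².
a = (A_s − A'_s) f_y / (0.85 f'_c b) = 1632195/(0.85 × 37.6 × 315) = 162.13 mm.
c = a/β₁ = 162.13/0.781 = 207.59 mm; ε'_s = 0.003(c − d')/c = 0.0022 ≥ f_y/E_s = 0.0021, so compression steel does yield.
M_n = (A_s − A'_s) f_y (d − a/2) + A'_s f_y (d − d') = [1632195 × (685 − 81.065) + 222855 × (685 − 56)] × 10⁻⁶ = 985.74 + 140.18 = 1125.92 kN·m.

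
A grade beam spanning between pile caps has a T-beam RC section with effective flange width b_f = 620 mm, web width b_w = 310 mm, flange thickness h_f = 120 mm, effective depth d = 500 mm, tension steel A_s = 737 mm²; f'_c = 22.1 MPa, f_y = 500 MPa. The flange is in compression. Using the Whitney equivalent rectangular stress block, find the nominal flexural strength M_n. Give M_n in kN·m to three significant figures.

M_n ≈ 178 kN·m

Tension: T = A_s f_y = 737 × 500 = 368500 N.
Try a within the flange: a = T/(0.85 f'_c b_f) = 368500/(0.85 × 22.1 × 620) = 31.64 mm.
Since a = 31.64 ≤ h_f = 120 mm, the stress block lies entirely in the flange; analyse as a rectangular beam of width b_f.
M_n = T(d − a/2) = 368500 × (500 − 15.82) = 178.42 × 10⁶ N·mm.
M_n = 178.42 kN·m.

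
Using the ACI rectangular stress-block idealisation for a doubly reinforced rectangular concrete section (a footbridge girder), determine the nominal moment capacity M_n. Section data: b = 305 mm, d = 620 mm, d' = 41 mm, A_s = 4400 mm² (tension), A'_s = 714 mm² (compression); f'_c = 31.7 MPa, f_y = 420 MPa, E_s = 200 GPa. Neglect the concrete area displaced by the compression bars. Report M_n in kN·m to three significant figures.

Assume both tension and compression steel yield.
Net tension couple steel: A_s − A'_s = 3686 mm².
a = (A_s − A'_s) f_y / (0.85 f'_c b) = 1548120/(0.85 × 31.7 × 305) = 188.38 mm.
c = a/β₁ = 188.38/0.824 = 228.62 mm; ε'_s = 0.003(c − d')/c = 0.0025 ≥ f_y/E_s = 0.0021, so compression steel does yield.
M_n = (A_s − A'_s) f_y (d − a/2) + A'_s f_y (d − d') = [1548120 × (620 − 94.19) + 299880 × (620 − 41)] × 10⁻⁶ = 814.02 + 173.63 = 987.65 kN·m.

M_n ≈ 988 kN·m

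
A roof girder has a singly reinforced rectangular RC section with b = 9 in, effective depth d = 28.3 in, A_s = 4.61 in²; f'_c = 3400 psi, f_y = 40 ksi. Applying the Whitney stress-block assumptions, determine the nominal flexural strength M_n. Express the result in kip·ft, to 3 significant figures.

M_n ≈ 380 kip·ft

T = A_s f_y = 4.61 × 40 = 184.4 kips.
a = T/(0.85 f'_c b) = 184.4/(0.85 × 3.4 × 9) = 7.090 in.
M_n = T(d − a/2) = 184.4 × (28.3 − 3.545) = 4564.8 kip·in = 4564.8/12 = 380.40 kip·ft.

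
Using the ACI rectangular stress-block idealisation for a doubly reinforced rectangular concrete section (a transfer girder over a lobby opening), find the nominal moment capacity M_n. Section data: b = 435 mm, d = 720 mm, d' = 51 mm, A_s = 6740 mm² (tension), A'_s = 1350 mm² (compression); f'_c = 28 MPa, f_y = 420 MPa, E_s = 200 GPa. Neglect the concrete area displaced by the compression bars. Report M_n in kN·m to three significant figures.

Assume both tension and compression steel yield.
Net tension couple steel: A_s − A'_s = 5390 mm².
a = (A_s − A'_s) f_y / (0.85 f'_c b) = 2263800/(0.85 × 28 × 435) = 218.66 mm.
c = a/β₁ = 218.66/0.85 = 257.25 mm; ε'_s = 0.003(c − d')/c = 0.0024 ≥ f_y/E_s = 0.0021, so compression steel does yield.
M_n = (A_s − A'_s) f_y (d − a/2) + A'_s f_y (d − d') = [2263800 × (720 − 109.33) + 567000 × (720 − 51)] × 10⁻⁶ = 1382.43 + 379.32 = 1761.75 kN·m.

M_n ≈ 1760 kN·m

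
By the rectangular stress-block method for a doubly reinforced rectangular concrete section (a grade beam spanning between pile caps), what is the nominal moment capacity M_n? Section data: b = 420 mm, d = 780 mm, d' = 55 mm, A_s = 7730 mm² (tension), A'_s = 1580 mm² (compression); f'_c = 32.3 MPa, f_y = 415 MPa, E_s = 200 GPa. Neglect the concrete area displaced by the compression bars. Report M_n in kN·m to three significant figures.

Assume both tension and compression steel yield.
Net tension couple steel: A_s − A'_s = 6150 mm².
a = (A_s − A'_s) f_y / (0.85 f'_c b) = 2552250/(0.85 × 32.3 × 420) = 221.34 mm.
c = a/β₁ = 221.34/0.819 = 270.26 mm; ε'_s = 0.003(c − d')/c = 0.0024 ≥ f_y/E_s = 0.0021, so compression steel does yield.
M_n = (A_s − A'_s) f_y (d − a/2) + A'_s f_y (d − d') = [2552250 × (780 − 110.67) + 655700 × (780 − 55)] × 10⁻⁶ = 1708.30 + 475.38 = 2183.68 kN·m.

M_n ≈ 2180 kN·m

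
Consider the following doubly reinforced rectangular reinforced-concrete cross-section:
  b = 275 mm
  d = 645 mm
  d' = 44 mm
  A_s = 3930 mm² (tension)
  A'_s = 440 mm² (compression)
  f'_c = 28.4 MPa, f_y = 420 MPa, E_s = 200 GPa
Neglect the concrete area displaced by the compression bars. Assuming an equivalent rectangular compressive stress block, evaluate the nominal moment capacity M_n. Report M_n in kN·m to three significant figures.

Assume both tension and compression steel yield.
Net tension couple steel: A_s − A'_s = 3490 mm².
a = (A_s − A'_s) f_y / (0.85 f'_c b) = 1465800/(0.85 × 28.4 × 275) = 220.80 mm.
c = a/β₁ = 220.80/0.847 = 260.68 mm; ε'_s = 0.003(c − d')/c = 0.0025 ≥ f_y/E_s = 0.0021, so compression steel does yield.
M_n = (A_s − A'_s) f_y (d − a/2) + A'_s f_y (d − d') = [1465800 × (645 − 110.4) + 184800 × (645 − 44)] × 10⁻⁶ = 783.62 + 111.06 = 894.68 kN·m.

M_n ≈ 895 kN·m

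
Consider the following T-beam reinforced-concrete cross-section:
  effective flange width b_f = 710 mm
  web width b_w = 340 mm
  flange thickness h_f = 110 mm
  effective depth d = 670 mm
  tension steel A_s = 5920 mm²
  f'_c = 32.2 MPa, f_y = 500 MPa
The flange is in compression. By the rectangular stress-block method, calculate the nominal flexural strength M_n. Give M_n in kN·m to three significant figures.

M_n ≈ 1740 kN·m

Tension: T = A_s f_y = 5920 × 500 = 2960000 N.
Try a within the flange: a = T/(0.85 f'_c b_f) = 2960000/(0.85 × 32.2 × 710) = 152.32 mm.
a = 152.32 > h_f = 110 mm: the block extends into the web. Split into flange-overhang and web parts.
C_f = 0.85 f'_c (b_f − b_w) h_f = 0.85 × 32.2 × (710 − 340) × 110 = 1113959 N.
Remaining web compression depth: a_w = (T − C_f)/(0.85 f'_c b_w) = (2960000 − 1113959)/(0.85 × 32.2 × 340) = 198.38 mm.
M_n = C_f(d − h_f/2) + (T − C_f)(d − a_w/2) = 1113959 × (670 − 55) + 1846041 × (670 − 99.19) = 685.08 + 1053.74 = 1738.82 × 10⁶ N·mm.
M_n = 1738.82 kN·m.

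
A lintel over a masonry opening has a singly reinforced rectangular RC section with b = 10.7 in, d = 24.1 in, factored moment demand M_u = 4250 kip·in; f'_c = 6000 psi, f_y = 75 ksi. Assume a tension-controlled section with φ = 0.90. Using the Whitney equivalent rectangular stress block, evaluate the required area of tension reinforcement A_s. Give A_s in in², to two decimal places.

M_n = M_u/φ = 4250/0.90 = 4722.22 kip·in.
From M_n = 0.85 f'_c a b (d − a/2):
a = d − √(d² − 2M_n/(0.85 f'_c b)) = 24.1 − √(24.1² − 2 × 4722.22/(0.85 × 6 × 10.7)) = 3.907 in.
A_s = 0.85 f'_c a b / f_y = 0.85 × 6 × 3.907 × 10.7 / 75 = 2.843 in².

A_s ≈ 2.84 in²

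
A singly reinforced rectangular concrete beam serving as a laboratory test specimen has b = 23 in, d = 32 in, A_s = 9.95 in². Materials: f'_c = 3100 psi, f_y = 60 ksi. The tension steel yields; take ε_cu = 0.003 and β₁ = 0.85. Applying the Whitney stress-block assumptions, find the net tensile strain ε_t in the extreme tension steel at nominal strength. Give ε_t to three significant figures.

ε_t ≈ 0.00528

a = A_s f_y/(0.85 f'_c b) = 9.851 in.
β₁ = 0.85, so c = a/β₁ = 9.851/0.85 = 11.589 in.
From the linear strain diagram with ε_cu = 0.003: ε_t = 0.003 (d − c)/c = 0.003 × (32 − 11.589)/11.589 = 0.00528.
Since ε_t ≥ 0.005, the section is tension-controlled.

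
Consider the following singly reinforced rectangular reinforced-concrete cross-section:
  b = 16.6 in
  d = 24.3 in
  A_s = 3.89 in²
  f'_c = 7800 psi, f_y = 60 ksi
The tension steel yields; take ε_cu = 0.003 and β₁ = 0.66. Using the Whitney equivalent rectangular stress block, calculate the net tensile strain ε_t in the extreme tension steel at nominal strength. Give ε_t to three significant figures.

a = A_s f_y/(0.85 f'_c b) = 2.121 in.
β₁ = 0.66, so c = a/β₁ = 2.121/0.66 = 3.214 in.
From the linear strain diagram with ε_cu = 0.003: ε_t = 0.003 (d − c)/c = 0.003 × (24.3 − 3.214)/3.214 = 0.0197.
Since ε_t ≥ 0.005, the section is tension-controlled.

ε_t ≈ 0.0197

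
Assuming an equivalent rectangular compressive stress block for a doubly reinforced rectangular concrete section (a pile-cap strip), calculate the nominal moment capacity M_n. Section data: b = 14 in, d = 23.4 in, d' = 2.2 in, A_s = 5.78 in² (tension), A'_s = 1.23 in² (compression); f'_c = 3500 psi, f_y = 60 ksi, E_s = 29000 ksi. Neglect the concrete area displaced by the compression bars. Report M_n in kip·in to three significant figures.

Assume both steels yield.
a = (A_s − A'_s) f_y/(0.85 f'_c b) = (5.78 − 1.23) × 60/(0.85 × 3.5 × 14) = 6.555 in.
c = a/β₁ = 6.555/0.85 = 7.712 in; ε'_s = 0.003(c − d')/c = 0.0021 ≥ ε_y = 0.0021, so the compression steel yields.
M_n = (A_s − A'_s) f_y (d − a/2) + A'_s f_y (d − d') = 273 × (23.4 − 3.2775) + 73.8 × (23.4 − 2.2) = 5493.4 + 1564.6 = 7058.0 kip·in.

M_n ≈ 7060 kip·in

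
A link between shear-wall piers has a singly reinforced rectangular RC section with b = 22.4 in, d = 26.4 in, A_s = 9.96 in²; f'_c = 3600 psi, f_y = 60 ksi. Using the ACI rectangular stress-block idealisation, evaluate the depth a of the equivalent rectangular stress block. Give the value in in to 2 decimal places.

T = A_s f_y = 9.96 × 60 = 597.6 kips.
a = T/(0.85 f'_c b) = 597.6/(0.85 × 3.6 × 22.4) = 8.72 in.

a ≈ 8.72 in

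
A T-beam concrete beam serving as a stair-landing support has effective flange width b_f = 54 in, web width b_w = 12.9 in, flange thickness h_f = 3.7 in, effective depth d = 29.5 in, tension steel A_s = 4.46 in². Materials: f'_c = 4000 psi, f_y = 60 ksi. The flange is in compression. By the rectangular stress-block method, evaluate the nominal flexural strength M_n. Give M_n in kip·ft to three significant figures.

M_n ≈ 642 kip·ft

Tension: T = A_s f_y = 4.46 × 60 = 267.6 kips.
Try a within the flange: a = T/(0.85 f'_c b_f) = 267.6/(0.85 × 4 × 54) = 1.458 in.
Since a = 1.458 ≤ h_f = 3.7 in, the stress block lies entirely in the flange; analyse as a rectangular beam of width b_f.
M_n = T(d − a/2) = 267.6 × (29.5 − 0.729) = 7699.1 kip·in.
M_n = 7699.1/12 = 641.59 kip·ft.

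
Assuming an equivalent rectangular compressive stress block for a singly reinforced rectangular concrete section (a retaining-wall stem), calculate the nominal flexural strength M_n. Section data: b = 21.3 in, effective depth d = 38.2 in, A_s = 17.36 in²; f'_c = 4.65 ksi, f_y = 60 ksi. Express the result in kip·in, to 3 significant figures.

M_n ≈ 33300 kip·in

T = A_s f_y = 17.36 × 60 = 1041.6 kips.
a = T/(0.85 f'_c b) = 1041.6/(0.85 × 4.65 × 21.3) = 12.372 in.
M_n = T(d − a/2) = 1041.6 × (38.2 − 6.186) = 33345.8 kip·in.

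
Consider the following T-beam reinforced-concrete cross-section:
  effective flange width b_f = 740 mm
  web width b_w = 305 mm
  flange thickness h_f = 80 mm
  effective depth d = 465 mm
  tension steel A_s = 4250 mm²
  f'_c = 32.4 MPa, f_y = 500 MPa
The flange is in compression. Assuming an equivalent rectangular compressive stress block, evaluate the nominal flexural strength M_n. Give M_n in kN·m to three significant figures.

M_n ≈ 869 kN·m

Tension: T = A_s f_y = 4250 × 500 = 2125000 N.
Try a within the flange: a = T/(0.85 f'_c b_f) = 2125000/(0.85 × 32.4 × 740) = 104.27 mm.
a = 104.27 > h_f = 80 mm: the block extends into the web. Split into flange-overhang and web parts.
C_f = 0.85 f'_c (b_f − b_w) h_f = 0.85 × 32.4 × (740 − 305) × 80 = 958392 N.
Remaining web compression depth: a_w = (T − C_f)/(0.85 f'_c b_w) = (2125000 − 958392)/(0.85 × 32.4 × 305) = 138.89 mm.
M_n = C_f(d − h_f/2) + (T − C_f)(d − a_w/2) = 958392 × (465 − 40) + 1166608 × (465 − 69.445) = 407.32 + 461.46 = 868.78 × 10⁶ N·mm.
M_n = 868.78 kN·m.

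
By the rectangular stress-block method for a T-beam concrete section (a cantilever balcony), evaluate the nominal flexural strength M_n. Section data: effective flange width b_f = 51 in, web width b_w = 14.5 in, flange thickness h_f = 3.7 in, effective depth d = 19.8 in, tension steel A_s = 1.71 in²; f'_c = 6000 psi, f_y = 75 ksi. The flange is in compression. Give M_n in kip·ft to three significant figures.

Tension: T = A_s f_y = 1.71 × 75 = 128.25 kips.
Try a within the flange: a = T/(0.85 f'_c b_f) = 128.25/(0.85 × 6 × 51) = 0.493 in.
Since a = 0.493 ≤ h_f = 3.7 in, the stress block lies entirely in the flange; analyse as a rectangular beam of width b_f.
M_n = T(d − a/2) = 128.25 × (19.8 − 0.2465) = 2507.7 kip·in.
M_n = 2507.7/12 = 208.98 kip·ft.

M_n ≈ 209 kip·ft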